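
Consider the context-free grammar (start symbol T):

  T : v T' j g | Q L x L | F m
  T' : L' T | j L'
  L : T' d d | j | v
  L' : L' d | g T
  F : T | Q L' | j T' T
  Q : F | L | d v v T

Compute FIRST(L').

From L' : L' d: add FIRST(L') = { g }.
L' : g T contributes {g}.
Union: FIRST(L') = { g }.

{ g }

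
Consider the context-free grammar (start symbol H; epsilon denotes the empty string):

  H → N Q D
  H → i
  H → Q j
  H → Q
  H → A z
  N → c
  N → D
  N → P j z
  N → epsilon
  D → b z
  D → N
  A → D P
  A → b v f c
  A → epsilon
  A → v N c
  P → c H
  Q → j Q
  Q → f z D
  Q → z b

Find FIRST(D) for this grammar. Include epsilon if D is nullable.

{ b, c, epsilon }

D → b z contributes {b}.
From D → N: add FIRST(N) = { b, c, epsilon } (including epsilon since N is nullable).
Union: FIRST(D) = { b, c, epsilon }.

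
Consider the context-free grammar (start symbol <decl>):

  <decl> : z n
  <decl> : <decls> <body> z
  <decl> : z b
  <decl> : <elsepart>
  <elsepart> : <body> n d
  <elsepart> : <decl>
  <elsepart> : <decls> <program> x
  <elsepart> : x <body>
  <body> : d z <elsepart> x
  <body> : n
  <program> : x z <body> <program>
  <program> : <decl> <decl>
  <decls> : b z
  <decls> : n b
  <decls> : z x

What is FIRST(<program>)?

{ b, d, n, x, z }

<program> : x z <body> <program> contributes {x}.
From <program> : <decl> <decl>: add FIRST(<decl>) = { b, d, n, x, z }.
Union: FIRST(<program>) = { b, d, n, x, z }.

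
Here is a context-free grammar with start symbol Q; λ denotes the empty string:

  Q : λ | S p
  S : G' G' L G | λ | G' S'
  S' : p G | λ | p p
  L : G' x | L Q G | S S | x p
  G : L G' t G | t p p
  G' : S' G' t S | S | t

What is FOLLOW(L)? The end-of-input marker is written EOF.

{ p, t, x }

In S : G' G' L G: add FIRST(G) = { p, t, x }.
In L : L Q G: add FIRST(Q G) = { p, t, x }.
In G : L G' t G: add FIRST(G' t G) = { p, t, x }.
Union: FOLLOW(L) = { p, t, x }.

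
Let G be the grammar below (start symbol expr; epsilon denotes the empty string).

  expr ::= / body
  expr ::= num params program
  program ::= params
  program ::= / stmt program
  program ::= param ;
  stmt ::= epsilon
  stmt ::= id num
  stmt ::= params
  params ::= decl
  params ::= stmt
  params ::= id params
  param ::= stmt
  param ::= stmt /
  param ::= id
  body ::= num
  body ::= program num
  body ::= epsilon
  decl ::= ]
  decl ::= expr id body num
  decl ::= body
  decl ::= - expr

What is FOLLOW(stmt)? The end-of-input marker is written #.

In program ::= / stmt program: add FIRST(program)\{epsilon} = { -, /, ;, ], id, num }.
  Since program is nullable, also add FOLLOW(program) = { #, -, /, ;, ], id, num }.
In params ::= stmt: stmt is at the end, add FOLLOW(params) = { #, -, /, ;, ], id, num }.
In param ::= stmt: stmt is at the end, add FOLLOW(param) = { ; }.
In param ::= stmt /: add FIRST(/) = { / }.
Union: FOLLOW(stmt) = { #, -, /, ;, ], id, num }.

{ #, -, /, ;, ], id, num }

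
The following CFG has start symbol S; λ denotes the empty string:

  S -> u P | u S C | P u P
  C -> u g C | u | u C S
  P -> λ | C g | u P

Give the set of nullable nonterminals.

{ P }

Directly nullable (have an λ-production): P.
No other nonterminal has a production whose RHS symbols are all nullable.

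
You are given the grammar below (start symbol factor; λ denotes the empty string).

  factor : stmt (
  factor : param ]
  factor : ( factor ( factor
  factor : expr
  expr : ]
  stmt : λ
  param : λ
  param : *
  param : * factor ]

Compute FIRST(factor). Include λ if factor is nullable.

{ (, *, ] }

From factor : stmt (: stmt nullable, take FIRST(stmt) ∪ {(} = { ( }.
From factor : param ]: param nullable, take FIRST(param) ∪ {]} = { *, ] }.
factor : ( factor ( factor contributes {(}.
From factor : expr: add FIRST(expr) = { ] }.
Union: FIRST(factor) = { (, *, ] }.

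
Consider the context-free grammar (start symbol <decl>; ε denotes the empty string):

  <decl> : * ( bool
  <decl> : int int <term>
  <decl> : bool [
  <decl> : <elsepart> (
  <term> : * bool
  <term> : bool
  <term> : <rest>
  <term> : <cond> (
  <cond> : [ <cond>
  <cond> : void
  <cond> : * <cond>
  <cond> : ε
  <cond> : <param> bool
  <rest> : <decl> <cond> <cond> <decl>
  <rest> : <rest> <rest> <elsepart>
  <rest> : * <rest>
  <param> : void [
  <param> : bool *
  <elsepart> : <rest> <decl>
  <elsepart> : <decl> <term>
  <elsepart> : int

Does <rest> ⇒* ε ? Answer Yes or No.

No

Nullable nonterminals: <cond>.
No production of <rest> has an RHS whose symbols are all nullable, so <rest> is not nullable.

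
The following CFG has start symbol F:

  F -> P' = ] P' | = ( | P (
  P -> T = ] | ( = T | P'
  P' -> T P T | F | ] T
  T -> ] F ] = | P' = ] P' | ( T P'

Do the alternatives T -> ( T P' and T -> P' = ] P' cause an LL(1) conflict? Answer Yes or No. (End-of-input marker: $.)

FIRST(( T P') = { ( } and FIRST(P' = ] P') = { (, =, ] }.
Both contain (, so the two alternatives are not disjoint — LL(1) conflict.

Yes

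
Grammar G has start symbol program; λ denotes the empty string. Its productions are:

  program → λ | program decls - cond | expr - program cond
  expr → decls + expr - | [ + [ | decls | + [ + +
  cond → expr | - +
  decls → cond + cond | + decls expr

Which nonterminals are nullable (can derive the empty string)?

{ program }

Directly nullable (have an λ-production): program.
No other nonterminal has a production whose RHS symbols are all nullable.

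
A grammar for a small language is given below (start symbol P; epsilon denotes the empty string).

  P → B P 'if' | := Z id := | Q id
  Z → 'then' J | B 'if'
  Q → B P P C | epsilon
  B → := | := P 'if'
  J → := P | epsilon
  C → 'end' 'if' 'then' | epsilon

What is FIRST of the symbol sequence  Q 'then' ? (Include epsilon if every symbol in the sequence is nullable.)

{ 'then', := }

Add FIRST(Q)\{epsilon} = { := }; Q is nullable, continue.
'then' is a terminal; add {'then'} and stop.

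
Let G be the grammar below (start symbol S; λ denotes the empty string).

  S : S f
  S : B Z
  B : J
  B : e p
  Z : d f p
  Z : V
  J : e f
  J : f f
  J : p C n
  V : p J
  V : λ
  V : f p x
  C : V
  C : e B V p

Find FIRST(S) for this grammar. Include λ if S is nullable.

From S : S f: add FIRST(S) = { e, f, p }.
From S : B Z: add FIRST(B) = { e, f, p }.
Union: FIRST(S) = { e, f, p }.

{ e, f, p }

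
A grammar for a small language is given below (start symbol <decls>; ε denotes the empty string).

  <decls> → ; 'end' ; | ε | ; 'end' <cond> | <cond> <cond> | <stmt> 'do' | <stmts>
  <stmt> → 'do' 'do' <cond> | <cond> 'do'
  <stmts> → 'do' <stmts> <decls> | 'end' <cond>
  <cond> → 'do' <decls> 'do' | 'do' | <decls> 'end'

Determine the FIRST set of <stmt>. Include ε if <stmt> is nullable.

<stmt> → 'do' 'do' <cond> contributes {'do'}.
From <stmt> → <cond> 'do': add FIRST(<cond>) = { 'do', 'end', ; }.
Union: FIRST(<stmt>) = { 'do', 'end', ; }.

{ 'do', 'end', ; }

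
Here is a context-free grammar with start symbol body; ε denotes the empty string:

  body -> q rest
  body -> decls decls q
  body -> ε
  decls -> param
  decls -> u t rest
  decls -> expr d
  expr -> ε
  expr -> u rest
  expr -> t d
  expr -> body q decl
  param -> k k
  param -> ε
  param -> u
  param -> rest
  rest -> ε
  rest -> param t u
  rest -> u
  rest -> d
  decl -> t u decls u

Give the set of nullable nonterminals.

Directly nullable (have an ε-production): body, expr, param, rest.
decls -> param with every symbol nullable, so decls is nullable.
No other nonterminal has a production whose RHS symbols are all nullable.

{ body, decls, expr, param, rest }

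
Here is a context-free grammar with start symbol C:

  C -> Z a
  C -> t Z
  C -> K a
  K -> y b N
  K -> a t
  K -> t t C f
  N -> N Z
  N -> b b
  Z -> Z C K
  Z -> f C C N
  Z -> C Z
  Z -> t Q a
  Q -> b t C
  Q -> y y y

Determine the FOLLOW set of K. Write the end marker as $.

{ $, a, b, f, t, y }

In C -> K a: add FIRST(a) = { a }.
In Z -> Z C K: K is at the end, add FOLLOW(Z) = { $, a, b, f, t, y }.
Union: FOLLOW(K) = { $, a, b, f, t, y }.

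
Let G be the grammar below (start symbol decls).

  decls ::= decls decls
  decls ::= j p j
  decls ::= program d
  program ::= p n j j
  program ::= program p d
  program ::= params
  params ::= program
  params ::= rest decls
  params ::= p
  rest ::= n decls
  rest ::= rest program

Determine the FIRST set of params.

From params ::= program: add FIRST(program) = { n, p }.
From params ::= rest decls: add FIRST(rest) = { n }.
params ::= p contributes {p}.
Union: FIRST(params) = { n, p }.

{ n, p }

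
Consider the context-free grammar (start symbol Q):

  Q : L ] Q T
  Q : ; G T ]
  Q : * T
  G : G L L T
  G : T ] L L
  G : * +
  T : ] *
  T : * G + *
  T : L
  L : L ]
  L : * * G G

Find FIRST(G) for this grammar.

{ *, ] }

From G : G L L T: add FIRST(G) = { *, ] }.
From G : T ] L L: add FIRST(T) = { *, ] }.
G : * + contributes {*}.
Union: FIRST(G) = { *, ] }.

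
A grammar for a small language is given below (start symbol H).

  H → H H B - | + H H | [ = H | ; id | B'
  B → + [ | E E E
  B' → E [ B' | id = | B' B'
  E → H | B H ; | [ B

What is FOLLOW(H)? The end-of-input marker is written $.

H is the start symbol, so $ ∈ FOLLOW(H).
In H → H H B -: add FIRST(H B -) = { +, ;, [, id }.
In H → H H B -: add FIRST(B -) = { +, ;, [, id }.
In H → + H H: add FIRST(H) = { +, ;, [, id }.
In H → + H H: H is at the end, add FOLLOW(H) = { $, +, -, ;, [, id }.
In H → [ = H: H is at the end, add FOLLOW(H) = { $, +, -, ;, [, id }.
In E → H: H is at the end, add FOLLOW(E) = { +, -, ;, [, id }.
In E → B H ;: add FIRST(;) = { ; }.
Union: FOLLOW(H) = { $, +, -, ;, [, id }.

{ $, +, -, ;, [, id }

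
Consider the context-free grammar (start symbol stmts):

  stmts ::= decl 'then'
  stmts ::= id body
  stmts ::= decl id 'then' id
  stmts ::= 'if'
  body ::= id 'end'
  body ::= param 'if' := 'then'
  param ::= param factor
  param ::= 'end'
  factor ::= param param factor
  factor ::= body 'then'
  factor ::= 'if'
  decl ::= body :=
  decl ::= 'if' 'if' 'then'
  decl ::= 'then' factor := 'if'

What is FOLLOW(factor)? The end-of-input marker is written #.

In param ::= param factor: factor is at the end, add FOLLOW(param) = { 'end', 'if', id }.
In factor ::= param param factor: factor is at the end, add FOLLOW(factor) = { 'end', 'if', :=, id }.
In decl ::= 'then' factor := 'if': add FIRST(:= 'if') = { := }.
Union: FOLLOW(factor) = { 'end', 'if', :=, id }.

{ 'end', 'if', :=, id }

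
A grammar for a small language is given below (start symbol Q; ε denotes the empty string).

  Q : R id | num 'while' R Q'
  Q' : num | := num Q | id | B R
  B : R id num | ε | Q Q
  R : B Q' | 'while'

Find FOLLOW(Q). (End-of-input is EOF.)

Q is the start symbol, so EOF ∈ FOLLOW(Q).
In Q' : := num Q: Q is at the end, add FOLLOW(Q') = { EOF, 'while', :=, id, num }.
In B : Q Q: add FIRST(Q) = { 'while', :=, id, num }.
In B : Q Q: Q is at the end, add FOLLOW(B) = { 'while', :=, id, num }.
Union: FOLLOW(Q) = { EOF, 'while', :=, id, num }.

{ EOF, 'while', :=, id, num }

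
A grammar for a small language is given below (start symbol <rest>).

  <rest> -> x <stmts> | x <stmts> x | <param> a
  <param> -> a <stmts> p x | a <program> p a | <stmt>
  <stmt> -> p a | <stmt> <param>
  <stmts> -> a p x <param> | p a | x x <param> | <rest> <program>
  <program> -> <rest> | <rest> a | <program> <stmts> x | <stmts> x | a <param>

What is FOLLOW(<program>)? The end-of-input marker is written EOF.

{ EOF, a, p, x }

In <param> -> a <program> p a: add FIRST(p a) = { p }.
In <stmts> -> <rest> <program>: <program> is at the end, add FOLLOW(<stmts>) = { EOF, a, p, x }.
In <program> -> <program> <stmts> x: add FIRST(<stmts> x) = { a, p, x }.
Union: FOLLOW(<program>) = { EOF, a, p, x }.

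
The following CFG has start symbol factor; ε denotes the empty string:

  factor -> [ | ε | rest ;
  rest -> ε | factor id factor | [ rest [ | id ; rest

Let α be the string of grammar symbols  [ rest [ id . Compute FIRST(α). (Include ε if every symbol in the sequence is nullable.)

{ [ }

[ is a terminal; add {[} and stop.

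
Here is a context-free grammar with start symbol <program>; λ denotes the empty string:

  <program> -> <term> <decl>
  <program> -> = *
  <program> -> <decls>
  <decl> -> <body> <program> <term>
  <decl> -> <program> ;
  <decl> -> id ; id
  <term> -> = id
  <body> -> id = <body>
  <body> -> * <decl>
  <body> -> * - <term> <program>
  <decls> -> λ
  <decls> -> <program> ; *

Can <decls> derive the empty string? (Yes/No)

<decls> has an λ-production, so <decls> ⇒ λ.

Yes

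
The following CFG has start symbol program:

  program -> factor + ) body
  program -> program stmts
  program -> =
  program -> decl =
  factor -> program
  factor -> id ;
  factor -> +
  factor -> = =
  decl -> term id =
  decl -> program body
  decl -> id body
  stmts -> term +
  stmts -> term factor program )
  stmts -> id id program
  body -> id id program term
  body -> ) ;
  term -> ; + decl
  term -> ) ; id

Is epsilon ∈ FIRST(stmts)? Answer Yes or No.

No nonterminal in this grammar is nullable.
No production of stmts has an RHS whose symbols are all nullable, so stmts is not nullable.

No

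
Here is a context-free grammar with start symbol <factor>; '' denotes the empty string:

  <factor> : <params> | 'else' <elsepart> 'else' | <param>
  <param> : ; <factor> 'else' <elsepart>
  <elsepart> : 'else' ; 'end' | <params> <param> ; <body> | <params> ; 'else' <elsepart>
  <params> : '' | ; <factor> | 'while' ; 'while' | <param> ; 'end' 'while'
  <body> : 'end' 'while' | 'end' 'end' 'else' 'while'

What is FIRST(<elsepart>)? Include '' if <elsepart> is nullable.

{ 'else', 'while', ; }

<elsepart> : 'else' ; 'end' contributes {'else'}.
From <elsepart> : <params> <param> ; <body>: <params> nullable, take FIRST(<params>) ∪ FIRST(<param>) = { 'while', ; }.
From <elsepart> : <params> ; 'else' <elsepart>: <params> nullable, take FIRST(<params>) ∪ {;} = { 'while', ; }.
Union: FIRST(<elsepart>) = { 'else', 'while', ; }.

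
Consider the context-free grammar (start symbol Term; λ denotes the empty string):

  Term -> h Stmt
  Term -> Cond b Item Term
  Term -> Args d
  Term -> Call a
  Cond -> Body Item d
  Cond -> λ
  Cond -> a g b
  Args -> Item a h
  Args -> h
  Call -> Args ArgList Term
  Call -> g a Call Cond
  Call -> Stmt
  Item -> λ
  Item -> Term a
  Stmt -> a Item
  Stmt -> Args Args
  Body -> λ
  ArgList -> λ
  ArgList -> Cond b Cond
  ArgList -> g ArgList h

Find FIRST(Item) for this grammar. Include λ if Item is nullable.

{ a, b, d, g, h, λ }

Item -> λ contributes λ.
From Item -> Term a: add FIRST(Term) = { a, b, d, g, h }.
Union: FIRST(Item) = { a, b, d, g, h, λ }.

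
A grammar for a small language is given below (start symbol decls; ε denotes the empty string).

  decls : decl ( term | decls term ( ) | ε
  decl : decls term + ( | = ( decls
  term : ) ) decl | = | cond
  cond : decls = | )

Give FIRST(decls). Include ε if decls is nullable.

From decls : decl ( term: add FIRST(decl) = { ), = }.
From decls : decls term ( ): decls nullable, take FIRST(decls) ∪ FIRST(term) = { ), = }.
decls : ε contributes ε.
Union: FIRST(decls) = { ), =, ε }.

{ ), =, ε }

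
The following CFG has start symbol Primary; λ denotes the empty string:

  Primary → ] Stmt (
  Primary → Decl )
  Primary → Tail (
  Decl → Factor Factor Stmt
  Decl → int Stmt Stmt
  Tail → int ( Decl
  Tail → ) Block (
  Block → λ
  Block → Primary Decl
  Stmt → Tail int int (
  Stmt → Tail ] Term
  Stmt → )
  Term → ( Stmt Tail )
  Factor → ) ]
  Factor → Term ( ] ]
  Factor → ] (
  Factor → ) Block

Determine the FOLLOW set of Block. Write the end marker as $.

{ (, ), ], int }

In Tail → ) Block (: add FIRST(() = { ( }.
In Factor → ) Block: Block is at the end, add FOLLOW(Factor) = { (, ), ], int }.
Union: FOLLOW(Block) = { (, ), ], int }.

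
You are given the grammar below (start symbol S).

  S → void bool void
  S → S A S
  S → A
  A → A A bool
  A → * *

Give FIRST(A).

{ * }

From A → A A bool: add FIRST(A) = { * }.
A → * * contributes {*}.
Union: FIRST(A) = { * }.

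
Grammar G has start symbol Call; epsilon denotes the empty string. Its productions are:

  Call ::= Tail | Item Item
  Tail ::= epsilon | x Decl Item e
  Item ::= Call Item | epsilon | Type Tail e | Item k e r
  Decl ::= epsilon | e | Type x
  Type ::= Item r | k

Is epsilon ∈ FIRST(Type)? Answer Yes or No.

No

Nullable nonterminals: Call, Decl, Item, Tail.
No production of Type has an RHS whose symbols are all nullable, so Type is not nullable.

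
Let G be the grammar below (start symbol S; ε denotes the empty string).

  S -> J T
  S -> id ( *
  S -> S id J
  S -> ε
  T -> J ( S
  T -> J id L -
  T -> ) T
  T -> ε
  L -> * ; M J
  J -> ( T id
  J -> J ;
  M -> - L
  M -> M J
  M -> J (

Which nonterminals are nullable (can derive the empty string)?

Directly nullable (have an ε-production): S, T.
No other nonterminal has a production whose RHS symbols are all nullable.

{ S, T }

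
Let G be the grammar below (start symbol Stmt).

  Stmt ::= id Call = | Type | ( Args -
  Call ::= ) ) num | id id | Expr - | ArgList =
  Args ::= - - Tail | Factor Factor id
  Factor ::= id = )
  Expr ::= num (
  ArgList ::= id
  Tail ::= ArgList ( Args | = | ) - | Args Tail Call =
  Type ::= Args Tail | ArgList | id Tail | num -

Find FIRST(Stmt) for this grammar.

Stmt ::= id Call = contributes {id}.
From Stmt ::= Type: add FIRST(Type) = { -, id, num }.
Stmt ::= ( Args - contributes {(}.
Union: FIRST(Stmt) = { (, -, id, num }.

{ (, -, id, num }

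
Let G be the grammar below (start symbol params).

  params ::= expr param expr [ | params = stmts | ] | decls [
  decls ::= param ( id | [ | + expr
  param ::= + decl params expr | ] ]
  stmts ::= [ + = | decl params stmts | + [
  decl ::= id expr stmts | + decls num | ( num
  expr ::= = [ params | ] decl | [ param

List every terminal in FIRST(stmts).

{ (, +, [, id }

stmts ::= [ + = contributes {[}.
From stmts ::= decl params stmts: add FIRST(decl) = { (, +, id }.
stmts ::= + [ contributes {+}.
Union: FIRST(stmts) = { (, +, [, id }.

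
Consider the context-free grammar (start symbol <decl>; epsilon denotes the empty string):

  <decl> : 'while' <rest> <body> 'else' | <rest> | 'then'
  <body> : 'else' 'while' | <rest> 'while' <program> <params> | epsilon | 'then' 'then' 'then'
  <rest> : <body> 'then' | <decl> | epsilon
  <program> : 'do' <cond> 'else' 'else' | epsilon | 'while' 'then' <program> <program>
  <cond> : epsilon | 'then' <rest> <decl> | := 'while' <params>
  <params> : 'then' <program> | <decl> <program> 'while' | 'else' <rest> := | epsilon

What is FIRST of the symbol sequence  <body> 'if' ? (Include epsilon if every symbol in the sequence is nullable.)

Add FIRST(<body>)\{epsilon} = { 'else', 'then', 'while' }; <body> is nullable, continue.
'if' is a terminal; add {'if'} and stop.

{ 'else', 'if', 'then', 'while' }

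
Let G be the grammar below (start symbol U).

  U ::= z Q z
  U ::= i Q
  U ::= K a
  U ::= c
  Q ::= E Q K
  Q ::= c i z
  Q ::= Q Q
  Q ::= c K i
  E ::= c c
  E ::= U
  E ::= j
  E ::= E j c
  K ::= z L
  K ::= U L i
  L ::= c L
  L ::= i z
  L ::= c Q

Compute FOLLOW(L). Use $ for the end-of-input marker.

In K ::= z L: L is at the end, add FOLLOW(K) = { $, a, c, i, j, z }.
In K ::= U L i: add FIRST(i) = { i }.
In L ::= c L: L is at the end, add FOLLOW(L) = { $, a, c, i, j, z }.
Union: FOLLOW(L) = { $, a, c, i, j, z }.

{ $, a, c, i, j, z }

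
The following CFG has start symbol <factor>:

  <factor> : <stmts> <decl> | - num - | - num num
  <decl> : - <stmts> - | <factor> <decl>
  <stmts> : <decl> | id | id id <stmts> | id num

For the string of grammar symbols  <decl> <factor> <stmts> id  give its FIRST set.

Add FIRST(<decl>) = { -, id }; <decl> is not nullable, stop.

{ -, id }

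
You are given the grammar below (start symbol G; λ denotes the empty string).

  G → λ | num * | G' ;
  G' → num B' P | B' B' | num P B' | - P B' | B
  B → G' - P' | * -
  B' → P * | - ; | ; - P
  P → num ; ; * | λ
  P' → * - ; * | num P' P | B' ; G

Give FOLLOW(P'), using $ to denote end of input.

In B → G' - P': P' is at the end, add FOLLOW(B) = { -, ; }.
In P' → num P' P: add FIRST(P)\{λ} = { num }.
  Since P is nullable, also add FOLLOW(P') = { -, ;, num }.
Union: FOLLOW(P') = { -, ;, num }.

{ -, ;, num }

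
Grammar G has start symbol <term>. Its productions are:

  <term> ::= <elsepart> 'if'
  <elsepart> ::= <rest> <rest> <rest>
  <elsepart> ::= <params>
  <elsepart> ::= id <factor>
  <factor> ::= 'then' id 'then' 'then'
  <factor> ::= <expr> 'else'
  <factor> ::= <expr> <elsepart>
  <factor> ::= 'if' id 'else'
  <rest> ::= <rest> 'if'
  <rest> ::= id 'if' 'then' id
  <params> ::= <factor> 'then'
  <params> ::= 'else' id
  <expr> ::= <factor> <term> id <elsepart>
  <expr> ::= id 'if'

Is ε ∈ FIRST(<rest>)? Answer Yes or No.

No nonterminal in this grammar is nullable.
No production of <rest> has an RHS whose symbols are all nullable, so <rest> is not nullable.

No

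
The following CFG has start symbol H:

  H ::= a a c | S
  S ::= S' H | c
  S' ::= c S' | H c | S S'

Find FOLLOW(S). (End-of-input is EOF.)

{ EOF, a, c }

In H ::= S: S is at the end, add FOLLOW(H) = { EOF, a, c }.
In S' ::= S S': add FIRST(S') = { a, c }.
Union: FOLLOW(S) = { EOF, a, c }.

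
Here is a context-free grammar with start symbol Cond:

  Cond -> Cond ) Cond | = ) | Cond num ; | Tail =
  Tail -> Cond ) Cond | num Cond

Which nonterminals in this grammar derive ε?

No nonterminal has an empty production or an RHS whose symbols are all nullable.

{ } (none)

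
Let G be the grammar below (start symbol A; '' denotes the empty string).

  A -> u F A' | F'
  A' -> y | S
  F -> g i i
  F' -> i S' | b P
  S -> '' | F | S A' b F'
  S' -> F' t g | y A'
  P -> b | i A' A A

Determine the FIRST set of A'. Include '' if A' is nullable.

{ b, g, y, '' }

A' -> y contributes {y}.
From A' -> S: add FIRST(S) = { b, g, y, '' } (including '' since S is nullable).
Union: FIRST(A') = { b, g, y, '' }.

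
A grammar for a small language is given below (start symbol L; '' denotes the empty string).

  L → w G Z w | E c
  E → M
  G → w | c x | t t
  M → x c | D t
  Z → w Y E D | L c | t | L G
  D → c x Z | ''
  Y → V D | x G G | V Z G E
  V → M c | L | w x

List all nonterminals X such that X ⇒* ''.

{ D }

Directly nullable (have an ''-production): D.
No other nonterminal has a production whose RHS symbols are all nullable.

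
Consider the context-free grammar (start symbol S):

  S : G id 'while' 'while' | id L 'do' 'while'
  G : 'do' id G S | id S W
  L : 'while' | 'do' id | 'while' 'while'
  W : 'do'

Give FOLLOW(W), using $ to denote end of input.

{ 'do', id }

In G : id S W: W is at the end, add FOLLOW(G) = { 'do', id }.
Union: FOLLOW(W) = { 'do', id }.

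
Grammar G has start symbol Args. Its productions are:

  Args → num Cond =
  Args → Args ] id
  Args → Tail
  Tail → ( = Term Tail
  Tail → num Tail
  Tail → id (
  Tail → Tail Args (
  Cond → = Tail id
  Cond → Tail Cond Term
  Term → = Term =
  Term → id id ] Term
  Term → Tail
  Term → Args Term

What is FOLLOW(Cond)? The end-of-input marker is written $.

{ (, =, id, num }

In Args → num Cond =: add FIRST(=) = { = }.
In Cond → Tail Cond Term: add FIRST(Term) = { (, =, id, num }.
Union: FOLLOW(Cond) = { (, =, id, num }.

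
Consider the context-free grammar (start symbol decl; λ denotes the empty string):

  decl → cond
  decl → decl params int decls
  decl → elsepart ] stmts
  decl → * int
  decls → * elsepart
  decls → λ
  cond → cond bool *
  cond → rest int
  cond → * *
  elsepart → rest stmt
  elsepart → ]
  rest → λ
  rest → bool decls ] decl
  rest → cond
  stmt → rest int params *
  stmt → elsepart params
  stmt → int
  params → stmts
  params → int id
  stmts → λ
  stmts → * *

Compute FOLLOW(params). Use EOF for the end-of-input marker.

{ EOF, *, ], bool, int }

In decl → decl params int decls: add FIRST(int decls) = { int }.
In stmt → rest int params *: add FIRST(*) = { * }.
In stmt → elsepart params: params is at the end, add FOLLOW(stmt) = { EOF, *, ], bool, int }.
Union: FOLLOW(params) = { EOF, *, ], bool, int }.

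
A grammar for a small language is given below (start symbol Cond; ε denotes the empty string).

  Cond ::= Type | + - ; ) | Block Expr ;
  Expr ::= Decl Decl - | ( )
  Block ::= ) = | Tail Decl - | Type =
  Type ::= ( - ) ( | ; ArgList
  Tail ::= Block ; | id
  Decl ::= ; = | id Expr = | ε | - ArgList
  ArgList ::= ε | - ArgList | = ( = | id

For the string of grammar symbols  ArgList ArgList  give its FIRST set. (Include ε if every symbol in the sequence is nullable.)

Add FIRST(ArgList)\{ε} = { -, =, id }; ArgList is nullable, continue.
Add FIRST(ArgList)\{ε} = { -, =, id }; ArgList is nullable, continue.
Every symbol is nullable, so include ε.

{ -, =, id, ε }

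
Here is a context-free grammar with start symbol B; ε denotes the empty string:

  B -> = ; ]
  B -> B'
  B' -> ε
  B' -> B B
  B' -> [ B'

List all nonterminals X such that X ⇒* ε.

{ B, B' }

Directly nullable (have an ε-production): B'.
B -> B' with every symbol nullable, so B is nullable.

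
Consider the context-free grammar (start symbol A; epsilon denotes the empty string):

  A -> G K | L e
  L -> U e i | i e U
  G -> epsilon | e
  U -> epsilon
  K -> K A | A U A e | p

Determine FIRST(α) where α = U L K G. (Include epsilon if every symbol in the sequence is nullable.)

{ e, i }

Add FIRST(U)\{epsilon} = {  }; U is nullable, continue.
Add FIRST(L) = { e, i }; L is not nullable, stop.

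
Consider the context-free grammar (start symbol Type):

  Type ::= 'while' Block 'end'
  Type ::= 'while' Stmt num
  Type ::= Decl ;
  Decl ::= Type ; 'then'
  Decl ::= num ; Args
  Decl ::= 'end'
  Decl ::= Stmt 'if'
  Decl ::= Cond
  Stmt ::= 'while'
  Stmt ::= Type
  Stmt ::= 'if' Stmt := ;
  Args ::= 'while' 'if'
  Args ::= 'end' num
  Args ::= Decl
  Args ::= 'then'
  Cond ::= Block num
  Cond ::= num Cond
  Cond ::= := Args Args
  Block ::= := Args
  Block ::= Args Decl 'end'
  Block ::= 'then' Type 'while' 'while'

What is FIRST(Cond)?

From Cond ::= Block num: add FIRST(Block) = { 'end', 'if', 'then', 'while', :=, num }.
Cond ::= num Cond contributes {num}.
Cond ::= := Args Args contributes {:=}.
Union: FIRST(Cond) = { 'end', 'if', 'then', 'while', :=, num }.

{ 'end', 'if', 'then', 'while', :=, num }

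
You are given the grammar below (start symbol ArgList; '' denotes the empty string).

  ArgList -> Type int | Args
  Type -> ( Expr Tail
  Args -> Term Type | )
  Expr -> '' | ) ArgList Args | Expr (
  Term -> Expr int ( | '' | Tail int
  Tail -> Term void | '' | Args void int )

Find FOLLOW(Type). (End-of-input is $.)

In ArgList -> Type int: add FIRST(int) = { int }.
In Args -> Term Type: Type is at the end, add FOLLOW(Args) = { $, (, ), int, void }.
Union: FOLLOW(Type) = { $, (, ), int, void }.

{ $, (, ), int, void }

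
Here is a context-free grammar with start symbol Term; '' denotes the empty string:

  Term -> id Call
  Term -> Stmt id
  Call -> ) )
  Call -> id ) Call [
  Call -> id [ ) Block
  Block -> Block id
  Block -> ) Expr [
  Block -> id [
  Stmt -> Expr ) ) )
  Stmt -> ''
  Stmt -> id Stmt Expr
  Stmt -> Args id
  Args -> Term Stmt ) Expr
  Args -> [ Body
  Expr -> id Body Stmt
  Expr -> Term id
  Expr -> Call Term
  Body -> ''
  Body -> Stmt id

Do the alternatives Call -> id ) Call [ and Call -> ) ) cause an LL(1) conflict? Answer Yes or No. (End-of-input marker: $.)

No

FIRST(id ) Call [) = { id } and FIRST() )) = { ) }.
The FIRST sets are disjoint and neither alternative is nullable — no conflict.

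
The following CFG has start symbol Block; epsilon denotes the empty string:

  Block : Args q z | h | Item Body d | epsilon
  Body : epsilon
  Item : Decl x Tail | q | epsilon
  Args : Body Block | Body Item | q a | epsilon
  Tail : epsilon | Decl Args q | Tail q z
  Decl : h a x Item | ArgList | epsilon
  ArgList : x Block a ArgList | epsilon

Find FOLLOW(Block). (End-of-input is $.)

Block is the start symbol, so $ ∈ FOLLOW(Block).
In Args : Body Block: Block is at the end, add FOLLOW(Args) = { q }.
In ArgList : x Block a ArgList: add FIRST(a ArgList) = { a }.
Union: FOLLOW(Block) = { $, a, q }.

{ $, a, q }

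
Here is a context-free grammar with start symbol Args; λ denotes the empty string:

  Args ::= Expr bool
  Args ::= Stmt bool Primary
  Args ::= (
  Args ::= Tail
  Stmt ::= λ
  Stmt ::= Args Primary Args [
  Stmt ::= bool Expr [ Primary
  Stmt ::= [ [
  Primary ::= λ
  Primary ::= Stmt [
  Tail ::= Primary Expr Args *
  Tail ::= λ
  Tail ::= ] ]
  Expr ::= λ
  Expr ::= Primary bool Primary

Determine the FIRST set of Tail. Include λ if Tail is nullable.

From Tail ::= Primary Expr Args *: Primary, Expr, Args nullable, take FIRST(Primary) ∪ FIRST(Expr) ∪ FIRST(Args) ∪ {*} = { (, *, [, ], bool }.
Tail ::= λ contributes λ.
Tail ::= ] ] contributes {]}.
Union: FIRST(Tail) = { (, *, [, ], bool, λ }.

{ (, *, [, ], bool, λ }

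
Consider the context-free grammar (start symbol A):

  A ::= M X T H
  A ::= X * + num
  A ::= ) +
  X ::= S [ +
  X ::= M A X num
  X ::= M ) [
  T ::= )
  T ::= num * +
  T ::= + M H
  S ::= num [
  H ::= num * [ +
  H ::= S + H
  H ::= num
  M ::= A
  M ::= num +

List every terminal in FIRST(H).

H ::= num * [ + contributes {num}.
From H ::= S + H: add FIRST(S) = { num }.
H ::= num contributes {num}.
Union: FIRST(H) = { num }.

{ num }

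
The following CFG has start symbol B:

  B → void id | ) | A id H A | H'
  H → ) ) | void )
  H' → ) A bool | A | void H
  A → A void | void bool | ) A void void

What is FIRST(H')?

H' → ) A bool contributes {)}.
From H' → A: add FIRST(A) = { ), void }.
H' → void H contributes {void}.
Union: FIRST(H') = { ), void }.

{ ), void }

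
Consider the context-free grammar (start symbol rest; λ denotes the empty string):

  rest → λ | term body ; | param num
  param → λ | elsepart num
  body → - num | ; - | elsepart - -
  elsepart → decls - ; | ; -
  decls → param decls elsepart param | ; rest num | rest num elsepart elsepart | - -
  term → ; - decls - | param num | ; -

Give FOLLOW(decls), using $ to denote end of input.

In elsepart → decls - ;: add FIRST(- ;) = { - }.
In decls → param decls elsepart param: add FIRST(elsepart param) = { -, ;, num }.
In term → ; - decls -: add FIRST(-) = { - }.
Union: FOLLOW(decls) = { -, ;, num }.

{ -, ;, num }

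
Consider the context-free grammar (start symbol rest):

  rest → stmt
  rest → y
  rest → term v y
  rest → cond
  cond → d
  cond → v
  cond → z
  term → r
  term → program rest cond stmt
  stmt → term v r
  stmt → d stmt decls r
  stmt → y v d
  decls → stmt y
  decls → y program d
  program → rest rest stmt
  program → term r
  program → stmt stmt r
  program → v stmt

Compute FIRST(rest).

From rest → stmt: add FIRST(stmt) = { d, r, v, y, z }.
rest → y contributes {y}.
From rest → term v y: add FIRST(term) = { d, r, v, y, z }.
From rest → cond: add FIRST(cond) = { d, v, z }.
Union: FIRST(rest) = { d, r, v, y, z }.

{ d, r, v, y, z }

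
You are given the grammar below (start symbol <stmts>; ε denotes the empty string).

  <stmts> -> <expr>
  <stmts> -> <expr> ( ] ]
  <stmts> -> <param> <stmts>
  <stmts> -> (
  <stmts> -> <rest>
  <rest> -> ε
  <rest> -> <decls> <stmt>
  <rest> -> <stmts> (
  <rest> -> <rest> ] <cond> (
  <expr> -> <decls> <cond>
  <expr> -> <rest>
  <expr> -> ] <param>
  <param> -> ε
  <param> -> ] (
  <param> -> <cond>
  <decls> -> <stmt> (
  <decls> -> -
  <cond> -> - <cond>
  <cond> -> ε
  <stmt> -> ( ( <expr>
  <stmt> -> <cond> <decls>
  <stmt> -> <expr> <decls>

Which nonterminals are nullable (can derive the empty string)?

{ <cond>, <expr>, <param>, <rest>, <stmts> }

Directly nullable (have an ε-production): <rest>, <param>, <cond>.
<expr> -> <rest> with every symbol nullable, so <expr> is nullable.
<stmts> -> <expr> with every symbol nullable, so <stmts> is nullable.
No other nonterminal has a production whose RHS symbols are all nullable.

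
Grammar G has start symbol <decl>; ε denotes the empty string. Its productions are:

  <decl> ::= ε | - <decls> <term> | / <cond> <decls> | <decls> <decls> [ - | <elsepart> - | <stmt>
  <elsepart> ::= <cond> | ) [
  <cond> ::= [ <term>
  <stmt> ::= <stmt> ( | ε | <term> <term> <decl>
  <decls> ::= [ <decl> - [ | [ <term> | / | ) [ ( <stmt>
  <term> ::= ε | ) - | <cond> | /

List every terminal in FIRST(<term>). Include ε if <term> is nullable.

<term> ::= ε contributes ε.
<term> ::= ) - contributes {)}.
From <term> ::= <cond>: add FIRST(<cond>) = { [ }.
<term> ::= / contributes {/}.
Union: FIRST(<term>) = { ), /, [, ε }.

{ ), /, [, ε }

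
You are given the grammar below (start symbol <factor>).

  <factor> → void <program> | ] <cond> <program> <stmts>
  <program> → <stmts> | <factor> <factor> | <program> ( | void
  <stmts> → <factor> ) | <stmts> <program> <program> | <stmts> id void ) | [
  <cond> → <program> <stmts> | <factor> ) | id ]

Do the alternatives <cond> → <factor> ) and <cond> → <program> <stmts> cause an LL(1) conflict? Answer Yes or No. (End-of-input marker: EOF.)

FIRST(<factor> )) = { ], void } and FIRST(<program> <stmts>) = { [, ], void }.
Both contain ], so the two alternatives are not disjoint — LL(1) conflict.

Yes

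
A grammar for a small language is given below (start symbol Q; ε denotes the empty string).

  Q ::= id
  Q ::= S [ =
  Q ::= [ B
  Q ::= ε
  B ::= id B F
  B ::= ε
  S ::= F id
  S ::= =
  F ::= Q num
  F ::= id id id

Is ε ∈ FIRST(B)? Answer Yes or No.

B has an ε-production, so B ⇒ ε.

Yes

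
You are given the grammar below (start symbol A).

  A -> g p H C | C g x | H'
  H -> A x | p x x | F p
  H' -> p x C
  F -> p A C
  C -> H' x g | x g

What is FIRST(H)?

{ g, p, x }

From H -> A x: add FIRST(A) = { g, p, x }.
H -> p x x contributes {p}.
From H -> F p: add FIRST(F) = { p }.
Union: FIRST(H) = { g, p, x }.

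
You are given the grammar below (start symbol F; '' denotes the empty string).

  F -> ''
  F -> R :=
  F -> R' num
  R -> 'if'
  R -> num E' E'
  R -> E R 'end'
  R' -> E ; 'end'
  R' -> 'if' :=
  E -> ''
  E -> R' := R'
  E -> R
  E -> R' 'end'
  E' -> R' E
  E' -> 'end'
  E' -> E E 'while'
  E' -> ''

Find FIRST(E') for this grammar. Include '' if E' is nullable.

From E' -> R' E: add FIRST(R') = { 'if', ;, num }.
E' -> 'end' contributes {'end'}.
From E' -> E E 'while': E, E nullable, take FIRST(E) ∪ FIRST(E) ∪ {'while'} = { 'if', 'while', ;, num }.
E' -> '' contributes ''.
Union: FIRST(E') = { 'end', 'if', 'while', ;, num, '' }.

{ 'end', 'if', 'while', ;, num, '' }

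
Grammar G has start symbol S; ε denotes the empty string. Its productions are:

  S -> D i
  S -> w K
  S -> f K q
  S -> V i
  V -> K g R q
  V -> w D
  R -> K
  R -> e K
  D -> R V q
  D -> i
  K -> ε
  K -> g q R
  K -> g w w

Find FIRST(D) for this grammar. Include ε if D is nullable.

From D -> R V q: R nullable, take FIRST(R) ∪ FIRST(V) = { e, g, w }.
D -> i contributes {i}.
Union: FIRST(D) = { e, g, i, w }.

{ e, g, i, w }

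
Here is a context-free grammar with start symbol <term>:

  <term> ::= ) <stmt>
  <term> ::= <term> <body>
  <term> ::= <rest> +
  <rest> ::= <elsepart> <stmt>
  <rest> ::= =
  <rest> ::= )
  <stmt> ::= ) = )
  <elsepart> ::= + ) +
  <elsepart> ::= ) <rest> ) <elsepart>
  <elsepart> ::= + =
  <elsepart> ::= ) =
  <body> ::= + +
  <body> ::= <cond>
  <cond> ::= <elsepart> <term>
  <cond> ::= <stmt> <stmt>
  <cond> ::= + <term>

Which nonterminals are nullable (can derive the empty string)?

{ } (none)

No nonterminal has an empty production or an RHS whose symbols are all nullable.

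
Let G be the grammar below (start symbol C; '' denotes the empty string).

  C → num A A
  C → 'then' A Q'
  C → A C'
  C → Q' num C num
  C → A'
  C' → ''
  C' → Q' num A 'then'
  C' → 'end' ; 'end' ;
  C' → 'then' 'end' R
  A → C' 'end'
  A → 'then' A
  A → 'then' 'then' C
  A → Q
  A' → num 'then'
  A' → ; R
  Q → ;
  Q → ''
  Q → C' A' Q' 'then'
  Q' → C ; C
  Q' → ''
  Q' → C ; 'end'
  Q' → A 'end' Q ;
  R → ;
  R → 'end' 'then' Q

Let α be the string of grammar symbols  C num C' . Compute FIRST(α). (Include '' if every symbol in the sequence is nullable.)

{ 'end', 'then', ;, num }

Add FIRST(C)\{''} = { 'end', 'then', ;, num }; C is nullable, continue.
num is a terminal; add {num} and stop.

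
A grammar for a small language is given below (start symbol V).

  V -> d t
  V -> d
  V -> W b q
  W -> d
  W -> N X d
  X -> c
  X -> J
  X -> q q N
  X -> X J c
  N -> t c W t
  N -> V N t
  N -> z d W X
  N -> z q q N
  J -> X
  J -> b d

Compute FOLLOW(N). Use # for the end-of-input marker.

{ b, c, d, q, t }

In W -> N X d: add FIRST(X d) = { b, c, q }.
In X -> q q N: N is at the end, add FOLLOW(X) = { b, c, d, q, t }.
In N -> V N t: add FIRST(t) = { t }.
In N -> z q q N: N is at the end, add FOLLOW(N) = { b, c, d, q, t }.
Union: FOLLOW(N) = { b, c, d, q, t }.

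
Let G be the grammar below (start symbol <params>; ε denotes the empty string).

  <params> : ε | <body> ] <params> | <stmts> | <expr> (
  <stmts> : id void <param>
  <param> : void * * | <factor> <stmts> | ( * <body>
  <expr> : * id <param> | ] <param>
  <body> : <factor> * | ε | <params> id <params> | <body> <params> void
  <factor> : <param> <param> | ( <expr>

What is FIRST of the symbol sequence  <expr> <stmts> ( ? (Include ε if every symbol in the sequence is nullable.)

{ *, ] }

Add FIRST(<expr>) = { *, ] }; <expr> is not nullable, stop.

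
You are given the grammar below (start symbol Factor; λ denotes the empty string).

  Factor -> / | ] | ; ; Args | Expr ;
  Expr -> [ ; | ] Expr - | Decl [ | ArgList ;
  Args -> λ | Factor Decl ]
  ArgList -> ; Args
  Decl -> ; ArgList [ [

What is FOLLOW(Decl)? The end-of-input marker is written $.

In Expr -> Decl [: add FIRST([) = { [ }.
In Args -> Factor Decl ]: add FIRST(]) = { ] }.
Union: FOLLOW(Decl) = { [, ] }.

{ [, ] }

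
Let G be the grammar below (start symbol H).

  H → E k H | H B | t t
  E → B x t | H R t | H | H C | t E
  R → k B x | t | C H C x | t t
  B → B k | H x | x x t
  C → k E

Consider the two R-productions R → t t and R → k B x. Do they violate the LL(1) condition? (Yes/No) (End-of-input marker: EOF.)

FIRST(t t) = { t } and FIRST(k B x) = { k }.
The FIRST sets are disjoint and neither alternative is nullable — no conflict.

No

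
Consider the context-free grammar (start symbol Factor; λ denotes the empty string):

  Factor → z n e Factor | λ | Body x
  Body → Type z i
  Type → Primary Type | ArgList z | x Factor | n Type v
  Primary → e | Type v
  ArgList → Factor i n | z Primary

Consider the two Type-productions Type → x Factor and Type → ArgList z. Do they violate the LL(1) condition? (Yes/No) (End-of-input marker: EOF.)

FIRST(x Factor) = { x } and FIRST(ArgList z) = { e, i, n, x, z }.
Both contain x, so the two alternatives are not disjoint — LL(1) conflict.

Yes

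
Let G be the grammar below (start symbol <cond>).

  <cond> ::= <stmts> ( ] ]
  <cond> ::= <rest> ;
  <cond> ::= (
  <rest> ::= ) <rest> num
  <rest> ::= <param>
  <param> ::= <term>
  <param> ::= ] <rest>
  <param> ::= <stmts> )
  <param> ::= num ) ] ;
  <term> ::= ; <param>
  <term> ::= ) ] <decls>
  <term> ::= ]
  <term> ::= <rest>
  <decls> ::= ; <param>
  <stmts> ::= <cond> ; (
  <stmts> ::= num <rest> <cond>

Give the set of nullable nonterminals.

No nonterminal has an empty production or an RHS whose symbols are all nullable.

{ } (none)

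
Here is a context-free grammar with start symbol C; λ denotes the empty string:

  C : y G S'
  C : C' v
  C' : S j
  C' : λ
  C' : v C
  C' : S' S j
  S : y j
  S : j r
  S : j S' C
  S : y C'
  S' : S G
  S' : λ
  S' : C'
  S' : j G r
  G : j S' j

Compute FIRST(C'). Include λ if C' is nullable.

From C' : S j: add FIRST(S) = { j, y }.
C' : λ contributes λ.
C' : v C contributes {v}.
From C' : S' S j: S' nullable, take FIRST(S') ∪ FIRST(S) = { j, v, y }.
Union: FIRST(C') = { j, v, y, λ }.

{ j, v, y, λ }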